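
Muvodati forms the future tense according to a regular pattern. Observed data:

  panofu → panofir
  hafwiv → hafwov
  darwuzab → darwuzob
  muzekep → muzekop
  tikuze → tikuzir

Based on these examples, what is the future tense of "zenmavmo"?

zenmavmir

muzekep and tikuze both have last vowel 'e' yet inflect differently (muzekop, tikuzir), so the last vowel is not what conditions the rule; whether the stem ends in a vowel or a consonant is.
"zenmavmo" ends in a vowel. The stems ending in a vowel (tikuze → tikuzir, panofu → panofir) drop the final letter and add -ir.
The other pattern: stems ending in a consonant change the last vowel to 'o'.
So zenmavmo → zenmavmir.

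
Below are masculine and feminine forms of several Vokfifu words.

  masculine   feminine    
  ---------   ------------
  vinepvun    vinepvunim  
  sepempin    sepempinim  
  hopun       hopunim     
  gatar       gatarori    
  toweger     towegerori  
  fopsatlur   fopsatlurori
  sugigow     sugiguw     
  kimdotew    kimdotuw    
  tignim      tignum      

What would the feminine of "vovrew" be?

vovruw

vinepvun and fopsatlur both have last vowel 'u' yet inflect differently (vinepvunim, fopsatlurori), so the last vowel is not what conditions the rule; the final letter is.
"vovrew" ends in -w. The stems ending in -w (sugigow → sugiguw, kimdotew → kimdotuw) change the last vowel to 'u'.
The other patterns: stems ending in -n add -im; stems ending in -r add -ori.
So vovrew → vovruw.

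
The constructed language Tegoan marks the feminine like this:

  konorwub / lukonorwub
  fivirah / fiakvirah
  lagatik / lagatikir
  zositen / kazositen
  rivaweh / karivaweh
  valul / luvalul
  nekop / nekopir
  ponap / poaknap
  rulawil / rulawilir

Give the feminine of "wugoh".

rivaweh and fivirah both end in -h yet inflect differently (karivaweh, fiakvirah), so the final letter is not what conditions the rule; the last vowel is.
"wugoh" has last vowel 'o'. The one such stem in the data (nekop → nekopir) adds -ir, so the same rule applies.
The other patterns: stems whose last vowel is 'e' add the prefix ka-; stems whose last vowel is 'a' insert -ak- after the first vowel; stems whose last vowel is 'u' add the prefix lu-.
So wugoh → wugohir.

wugohir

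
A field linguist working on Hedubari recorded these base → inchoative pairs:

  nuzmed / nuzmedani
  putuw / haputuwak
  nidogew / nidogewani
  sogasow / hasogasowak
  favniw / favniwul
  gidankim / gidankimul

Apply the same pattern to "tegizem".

"tegizem" has last vowel 'e'. The stems whose last vowel is 'e' (nidogew → nidogewani, nuzmed → nuzmedani) add -ani.
The other patterns: stems whose last vowel is 'i' add -ul; stems whose last vowel is 'o' or 'u' add ha- … -ak around the stem.
So tegizem → tegizemani.

tegizemani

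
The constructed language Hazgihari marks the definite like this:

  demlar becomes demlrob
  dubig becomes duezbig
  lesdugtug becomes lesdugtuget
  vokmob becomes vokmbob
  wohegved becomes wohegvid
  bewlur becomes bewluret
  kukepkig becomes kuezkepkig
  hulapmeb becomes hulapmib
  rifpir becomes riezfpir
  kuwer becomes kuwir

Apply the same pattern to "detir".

kuwer and rifpir both end in -r yet inflect differently (kuwir, riezfpir), so the final letter is not what conditions the rule; the last vowel is.
"detir" has last vowel 'i'. The stems whose last vowel is 'i' (kukepkig → kuezkepkig, rifpir → riezfpir, dubig → duezbig) insert -ez- after the first vowel.
So detir → deeztir.

deeztir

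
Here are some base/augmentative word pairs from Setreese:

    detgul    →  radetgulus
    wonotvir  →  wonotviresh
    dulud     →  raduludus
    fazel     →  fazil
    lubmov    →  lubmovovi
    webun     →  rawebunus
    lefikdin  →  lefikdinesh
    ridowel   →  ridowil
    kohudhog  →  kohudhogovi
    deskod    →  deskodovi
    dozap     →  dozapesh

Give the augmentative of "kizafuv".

rakizafuvus

webun and lefikdin both end in -n yet inflect differently (rawebunus, lefikdinesh), so the final letter is not what conditions the rule; the last vowel is.
"kizafuv" has last vowel 'u'. The stems whose last vowel is 'u' (webun → rawebunus, dulud → raduludus, detgul → radetgulus) add ra- … -us around the stem.
The other patterns: stems whose last vowel is 'a' or 'i' add -esh; stems whose last vowel is 'e' change the last vowel to 'i'; stems whose last vowel is 'o' add -ovi.
So kizafuv → rakizafuvus.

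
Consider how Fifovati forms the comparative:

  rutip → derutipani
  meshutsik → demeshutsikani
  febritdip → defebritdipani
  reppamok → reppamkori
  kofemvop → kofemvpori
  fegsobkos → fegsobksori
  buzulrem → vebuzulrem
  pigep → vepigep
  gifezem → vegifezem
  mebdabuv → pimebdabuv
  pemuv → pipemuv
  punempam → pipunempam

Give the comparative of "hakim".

dehakimani

"hakim" has last vowel 'i'. The stems whose last vowel is 'i' (rutip → derutipani, meshutsik → demeshutsikani, febritdip → defebritdipani) add de- … -ani around the stem.
The other patterns: stems whose last vowel is 'o' delete the last vowel and add -ori; stems whose last vowel is 'e' add the prefix ve-; stems whose last vowel is 'a' or 'u' add the prefix pi-.
So hakim → dehakimani.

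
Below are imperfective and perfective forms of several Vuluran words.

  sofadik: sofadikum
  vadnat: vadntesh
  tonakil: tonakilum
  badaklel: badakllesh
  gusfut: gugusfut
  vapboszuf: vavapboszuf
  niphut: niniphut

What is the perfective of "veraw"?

"veraw" has last vowel 'a'. The one such stem in the data (vadnat → vadntesh) deletes the last vowel and adds -esh (as does badaklel), so the same rule applies.
So veraw → verwesh.

verwesh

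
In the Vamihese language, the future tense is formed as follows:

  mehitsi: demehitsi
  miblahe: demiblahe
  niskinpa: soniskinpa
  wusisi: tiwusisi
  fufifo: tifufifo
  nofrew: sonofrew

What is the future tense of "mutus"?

demutus

mehitsi and wusisi both end in -i yet inflect differently (demehitsi, tiwusisi), so the final letter is not what conditions the rule; the first letter is.
"mutus" begins with m-. The stems beginning with m- (mehitsi → demehitsi, miblahe → demiblahe) add the prefix de-.
The other patterns: stems beginning with n- add the prefix so-; stems beginning with f- or w- add the prefix ti-.
So mutus → demutus.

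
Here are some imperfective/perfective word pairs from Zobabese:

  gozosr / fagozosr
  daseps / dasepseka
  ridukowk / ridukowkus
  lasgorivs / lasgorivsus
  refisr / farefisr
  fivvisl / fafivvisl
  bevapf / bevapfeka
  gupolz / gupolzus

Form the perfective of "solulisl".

fasolulisl

daseps and lasgorivs both end in -s yet inflect differently (dasepseka, lasgorivsus), so the final letter is not what conditions the rule; the second-to-last letter is.
"solulisl" has second-to-last letter 's'. The stems whose second-to-last letter is 's' (refisr → farefisr, fivvisl → fafivvisl, gozosr → fagozosr) add the prefix fa-.
So solulisl → fasolulisl.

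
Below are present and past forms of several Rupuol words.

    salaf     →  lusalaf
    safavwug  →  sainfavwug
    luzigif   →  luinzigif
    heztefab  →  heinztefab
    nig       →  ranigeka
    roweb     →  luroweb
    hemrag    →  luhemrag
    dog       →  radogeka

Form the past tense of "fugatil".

dog and hemrag both end in -g yet inflect differently (radogeka, luhemrag), so the final letter is not what conditions the rule; the number of vowels is.
"fugatil" has 3 vowels. The stems with 3 vowels (safavwug → sainfavwug, luzigif → luinzigif, heztefab → heinztefab) insert -in- after the first vowel.
So fugatil → fuingatil.

fuingatil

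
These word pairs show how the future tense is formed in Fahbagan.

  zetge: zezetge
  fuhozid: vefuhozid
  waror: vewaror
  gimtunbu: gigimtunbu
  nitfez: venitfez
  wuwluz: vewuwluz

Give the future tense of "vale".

vavale

"vale" ends in a vowel. The stems ending in a vowel (gimtunbu → gigimtunbu, zetge → zezetge) repeat the first consonant+vowel as a prefix.
The other pattern: stems ending in a consonant add the prefix ve-.
So vale → vavale.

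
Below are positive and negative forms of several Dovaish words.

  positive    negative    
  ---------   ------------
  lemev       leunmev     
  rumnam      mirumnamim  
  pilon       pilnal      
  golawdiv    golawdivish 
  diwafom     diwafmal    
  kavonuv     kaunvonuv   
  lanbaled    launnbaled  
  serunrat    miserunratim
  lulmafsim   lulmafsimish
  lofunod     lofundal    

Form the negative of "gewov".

gewval

"gewov" has last vowel 'o'. The stems whose last vowel is 'o' (lofunod → lofundal, pilon → pilnal, diwafom → diwafmal) delete the last vowel and add -al.
The other patterns: stems whose last vowel is 'a' add mi- … -im around the stem; stems whose last vowel is 'i' add -ish; stems whose last vowel is 'e' or 'u' insert -un- after the first vowel.
So gewov → gewval.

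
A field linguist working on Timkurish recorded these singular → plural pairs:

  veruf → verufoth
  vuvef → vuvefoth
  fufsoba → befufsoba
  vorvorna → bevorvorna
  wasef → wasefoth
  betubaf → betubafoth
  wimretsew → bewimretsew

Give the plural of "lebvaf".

vuvef and wimretsew both have last vowel 'e' yet inflect differently (vuvefoth, bewimretsew), so the last vowel is not what conditions the rule; the final letter is.
"lebvaf" ends in -f. The stems ending in -f (vuvef → vuvefoth, veruf → verufoth, wasef → wasefoth) add -oth.
So lebvaf → lebvafoth.

lebvafoth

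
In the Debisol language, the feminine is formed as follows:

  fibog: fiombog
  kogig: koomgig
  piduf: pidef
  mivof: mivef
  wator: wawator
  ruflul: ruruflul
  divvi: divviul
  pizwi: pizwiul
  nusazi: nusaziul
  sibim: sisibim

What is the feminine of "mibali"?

mibaliul

"mibali" ends in -i. The stems ending in -i (pizwi → pizwiul, nusazi → nusaziul, divvi → divviul) add -ul.
The other patterns: stems ending in -g insert -om- after the first vowel; stems ending in -f change the last vowel to 'e'; stems ending in -l, -m or -r repeat the first consonant+vowel as a prefix.
So mibali → mibaliul.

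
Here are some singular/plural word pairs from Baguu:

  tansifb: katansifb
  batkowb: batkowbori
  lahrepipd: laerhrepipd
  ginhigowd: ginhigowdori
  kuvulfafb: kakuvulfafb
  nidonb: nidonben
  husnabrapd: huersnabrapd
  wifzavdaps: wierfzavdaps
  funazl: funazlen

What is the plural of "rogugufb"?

"rogugufb" has second-to-last letter 'f'. The stems whose second-to-last letter is 'f' (kuvulfafb → kakuvulfafb, tansifb → katansifb) add the prefix ka-.
The other patterns: stems whose second-to-last letter is 'w' add -ori; stems whose second-to-last letter is 'p' insert -er- after the first vowel; stems whose second-to-last letter is 'n' or 'z' add -en.
So rogugufb → karogugufb.

karogugufb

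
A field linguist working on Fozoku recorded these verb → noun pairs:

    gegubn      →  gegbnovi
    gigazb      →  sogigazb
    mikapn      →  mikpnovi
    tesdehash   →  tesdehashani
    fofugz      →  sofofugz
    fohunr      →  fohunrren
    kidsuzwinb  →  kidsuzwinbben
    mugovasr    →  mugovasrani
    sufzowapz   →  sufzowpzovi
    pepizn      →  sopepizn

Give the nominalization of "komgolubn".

komgolbnovi

fohunr and mugovasr both end in -r yet inflect differently (fohunrren, mugovasrani), so the final letter is not what conditions the rule; the second-to-last letter is.
"komgolubn" has second-to-last letter 'b'. The one such stem in the data (gegubn → gegbnovi) deletes the last vowel and adds -ovi (as do sufzowapz, mikapn), so the same rule applies.
The other patterns: stems whose second-to-last letter is 'n' double the final consonant and add -en; stems whose second-to-last letter is 's' add -ani; stems whose second-to-last letter is 'g' or 'z' add the prefix so-.
So komgolubn → komgolbnovi.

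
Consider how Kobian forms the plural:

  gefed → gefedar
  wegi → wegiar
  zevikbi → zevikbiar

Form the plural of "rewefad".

rewefadar

Every pair shown (gefed → gefedar, wegi → wegiar, zevikbi → zevikbiar) follows the same rule: add -ar.
So rewefad → rewefadar.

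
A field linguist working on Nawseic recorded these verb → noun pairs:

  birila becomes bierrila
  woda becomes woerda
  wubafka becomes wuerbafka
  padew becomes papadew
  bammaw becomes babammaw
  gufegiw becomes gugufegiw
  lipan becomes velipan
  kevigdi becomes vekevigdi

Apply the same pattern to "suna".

suerna

"suna" ends in -a. The stems ending in -a (birila → bierrila, woda → woerda, wubafka → wuerbafka) insert -er- after the first vowel.
The other patterns: stems ending in -w repeat the first consonant+vowel as a prefix; stems ending in -i or -n add the prefix ve-.
So suna → suerna.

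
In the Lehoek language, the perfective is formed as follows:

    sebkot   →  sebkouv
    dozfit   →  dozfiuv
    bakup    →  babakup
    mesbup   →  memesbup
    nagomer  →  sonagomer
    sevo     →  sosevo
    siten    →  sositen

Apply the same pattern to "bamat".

bamauv

"bamat" ends in -t. The stems ending in -t (sebkot → sebkouv, dozfit → dozfiuv) drop the final letter and add -uv.
The other patterns: stems ending in -p repeat the first consonant+vowel as a prefix; stems ending in -n, -o or -r add the prefix so-.
So bamat → bamauv.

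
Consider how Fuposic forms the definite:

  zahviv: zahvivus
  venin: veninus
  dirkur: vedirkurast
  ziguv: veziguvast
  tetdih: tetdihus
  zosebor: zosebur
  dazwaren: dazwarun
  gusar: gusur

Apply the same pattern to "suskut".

ziguv and zahviv both end in -v yet inflect differently (veziguvast, zahvivus), so the final letter is not what conditions the rule; the last vowel is.
"suskut" has last vowel 'u'. The stems whose last vowel is 'u' (ziguv → veziguvast, dirkur → vedirkurast) add ve- … -ast around the stem.
So suskut → vesuskutast.

vesuskutast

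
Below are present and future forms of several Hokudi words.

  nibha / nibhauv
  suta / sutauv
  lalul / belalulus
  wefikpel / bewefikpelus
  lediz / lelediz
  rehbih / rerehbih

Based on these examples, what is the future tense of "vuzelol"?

lalul and lediz both begin with l- yet inflect differently (belalulus, lelediz), so the first letter is not what conditions the rule; the final letter is.
"vuzelol" ends in -l. The stems ending in -l (lalul → belalulus, wefikpel → bewefikpelus) add be- … -us around the stem.
The other patterns: stems ending in -a add -uv; stems ending in -h or -z repeat the first consonant+vowel as a prefix.
So vuzelol → bevuzelolus.

bevuzelolus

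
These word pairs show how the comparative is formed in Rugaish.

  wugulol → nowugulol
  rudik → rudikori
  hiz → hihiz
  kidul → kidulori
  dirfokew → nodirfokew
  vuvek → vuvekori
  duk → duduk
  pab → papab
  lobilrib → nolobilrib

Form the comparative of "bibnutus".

duk and rudik both end in -k yet inflect differently (duduk, rudikori), so the final letter is not what conditions the rule; the number of vowels is.
"bibnutus" has 3 vowels. The stems with 3 vowels (wugulol → nowugulol, lobilrib → nolobilrib, dirfokew → nodirfokew) add the prefix no-.
The other patterns: stems with 1 vowel repeat the first consonant+vowel as a prefix; stems with 2 vowels add -ori.
So bibnutus → nobibnutus.

nobibnutus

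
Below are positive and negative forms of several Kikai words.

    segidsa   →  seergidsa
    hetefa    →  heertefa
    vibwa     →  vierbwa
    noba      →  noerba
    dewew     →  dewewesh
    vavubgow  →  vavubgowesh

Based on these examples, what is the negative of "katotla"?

kaertotla

vibwa and vavubgow both begin with v- yet inflect differently (vierbwa, vavubgowesh), so the first letter is not what conditions the rule; the final letter is.
"katotla" ends in -a. The stems ending in -a (segidsa → seergidsa, hetefa → heertefa, vibwa → vierbwa) insert -er- after the first vowel.
So katotla → kaertotla.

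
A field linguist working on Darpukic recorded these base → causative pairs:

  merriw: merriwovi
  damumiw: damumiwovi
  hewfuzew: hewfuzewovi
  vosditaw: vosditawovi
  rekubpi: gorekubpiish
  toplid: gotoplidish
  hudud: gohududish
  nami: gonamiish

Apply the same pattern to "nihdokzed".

merriw and rekubpi both have last vowel 'i' yet inflect differently (merriwovi, gorekubpiish), so the last vowel is not what conditions the rule; the final letter is.
"nihdokzed" ends in -d. The stems ending in -d (toplid → gotoplidish, hudud → gohududish) add go- … -ish around the stem.
So nihdokzed → gonihdokzedish.

gonihdokzedish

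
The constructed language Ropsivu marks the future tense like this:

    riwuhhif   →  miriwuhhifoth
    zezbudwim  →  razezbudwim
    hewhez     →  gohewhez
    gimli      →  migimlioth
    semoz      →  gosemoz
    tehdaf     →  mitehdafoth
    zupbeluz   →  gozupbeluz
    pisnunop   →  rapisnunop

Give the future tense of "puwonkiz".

semoz and pisnunop both have last vowel 'o' yet inflect differently (gosemoz, rapisnunop), so the last vowel is not what conditions the rule; the final letter is.
"puwonkiz" ends in -z. The stems ending in -z (zupbeluz → gozupbeluz, hewhez → gohewhez, semoz → gosemoz) add the prefix go-.
So puwonkiz → gopuwonkiz.

gopuwonkiz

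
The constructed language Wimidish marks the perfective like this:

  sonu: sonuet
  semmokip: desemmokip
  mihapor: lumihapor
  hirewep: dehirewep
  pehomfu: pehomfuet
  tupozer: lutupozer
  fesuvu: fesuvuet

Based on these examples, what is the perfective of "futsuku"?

futsukuet

tupozer and hirewep both have last vowel 'e' yet inflect differently (lutupozer, dehirewep), so the last vowel is not what conditions the rule; the final letter is.
"futsuku" ends in -u. The stems ending in -u (sonu → sonuet, pehomfu → pehomfuet, fesuvu → fesuvuet) add -et.
The other patterns: stems ending in -r add the prefix lu-; stems ending in -p add the prefix de-.
So futsuku → futsukuet.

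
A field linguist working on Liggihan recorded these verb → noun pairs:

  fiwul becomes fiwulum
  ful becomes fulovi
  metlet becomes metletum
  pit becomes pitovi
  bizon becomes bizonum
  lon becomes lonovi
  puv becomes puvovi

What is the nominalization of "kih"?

kihovi

fiwul and ful both end in -l yet inflect differently (fiwulum, fulovi), so the final letter is not what conditions the rule; the number of vowels is.
"kih" has 1 vowel. The stems with 1 vowel (puv → puvovi, ful → fulovi, lon → lonovi) add -ovi.
So kih → kihovi.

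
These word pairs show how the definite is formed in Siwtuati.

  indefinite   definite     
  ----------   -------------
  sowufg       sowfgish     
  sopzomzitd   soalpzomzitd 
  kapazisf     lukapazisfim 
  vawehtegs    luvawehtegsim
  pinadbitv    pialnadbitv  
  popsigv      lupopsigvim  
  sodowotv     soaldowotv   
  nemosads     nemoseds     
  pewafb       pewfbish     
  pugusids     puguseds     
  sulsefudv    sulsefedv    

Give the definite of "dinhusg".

ludinhusgim

sulsefudv and pinadbitv both end in -v yet inflect differently (sulsefedv, pialnadbitv), so the final letter is not what conditions the rule; the second-to-last letter is.
"dinhusg" has second-to-last letter 's'. The one such stem in the data (kapazisf → lukapazisfim) adds lu- … -im around the stem, so the same rule applies.
So dinhusg → ludinhusgim.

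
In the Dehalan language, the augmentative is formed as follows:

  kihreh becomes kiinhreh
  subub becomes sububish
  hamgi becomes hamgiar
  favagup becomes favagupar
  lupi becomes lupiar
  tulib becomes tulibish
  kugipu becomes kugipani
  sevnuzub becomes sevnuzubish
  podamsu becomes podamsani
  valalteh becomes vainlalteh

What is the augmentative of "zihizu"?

subub and podamsu both have last vowel 'u' yet inflect differently (sububish, podamsani), so the last vowel is not what conditions the rule; the final letter is.
"zihizu" ends in -u. The stems ending in -u (podamsu → podamsani, kugipu → kugipani) drop the final letter and add -ani.
So zihizu → zihizani.

zihizani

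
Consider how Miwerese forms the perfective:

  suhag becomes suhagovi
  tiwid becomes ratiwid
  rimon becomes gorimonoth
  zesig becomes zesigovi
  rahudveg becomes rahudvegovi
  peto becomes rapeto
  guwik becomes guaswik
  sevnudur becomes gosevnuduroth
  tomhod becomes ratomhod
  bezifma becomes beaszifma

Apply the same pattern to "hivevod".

"hivevod" ends in -d. The stems ending in -d (tiwid → ratiwid, tomhod → ratomhod) add the prefix ra-.
So hivevod → rahivevod.

rahivevod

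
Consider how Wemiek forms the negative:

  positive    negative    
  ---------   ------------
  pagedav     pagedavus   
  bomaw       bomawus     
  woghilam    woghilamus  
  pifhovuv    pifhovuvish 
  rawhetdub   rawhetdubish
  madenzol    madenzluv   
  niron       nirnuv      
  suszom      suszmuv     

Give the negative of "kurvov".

kurvvuv

"kurvov" has last vowel 'o'. The stems whose last vowel is 'o' (madenzol → madenzluv, niron → nirnuv, suszom → suszmuv) delete the last vowel and add -uv.
The other patterns: stems whose last vowel is 'a' add -us; stems whose last vowel is 'u' add -ish.
So kurvov → kurvvuv.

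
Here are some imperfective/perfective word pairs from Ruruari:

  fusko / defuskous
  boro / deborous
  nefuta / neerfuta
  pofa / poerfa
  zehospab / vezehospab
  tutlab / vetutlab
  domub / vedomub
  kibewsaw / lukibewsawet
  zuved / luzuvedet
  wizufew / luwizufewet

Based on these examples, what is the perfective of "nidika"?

nierdika

nefuta and zehospab both have last vowel 'a' yet inflect differently (neerfuta, vezehospab), so the last vowel is not what conditions the rule; the final letter is.
"nidika" ends in -a. The stems ending in -a (nefuta → neerfuta, pofa → poerfa) insert -er- after the first vowel.
So nidika → nierdika.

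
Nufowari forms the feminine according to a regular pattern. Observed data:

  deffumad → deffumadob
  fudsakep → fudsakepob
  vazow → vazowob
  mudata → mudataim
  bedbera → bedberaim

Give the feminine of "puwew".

deffumad and mudata both have last vowel 'a' yet inflect differently (deffumadob, mudataim), so the last vowel is not what conditions the rule; whether the stem ends in a vowel or a consonant is.
"puwew" ends in a consonant. The stems ending in a consonant (fudsakep → fudsakepob, vazow → vazowob, deffumad → deffumadob) add -ob.
The other pattern: stems ending in a vowel add -im.
So puwew → puwewob.

puwewob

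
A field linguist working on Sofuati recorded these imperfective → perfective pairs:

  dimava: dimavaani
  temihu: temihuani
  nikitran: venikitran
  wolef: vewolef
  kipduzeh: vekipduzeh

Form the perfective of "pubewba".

pubewbaani

nikitran and dimava both have last vowel 'a' yet inflect differently (venikitran, dimavaani), so the last vowel is not what conditions the rule; whether the stem ends in a vowel or a consonant is.
"pubewba" ends in a vowel. The stems ending in a vowel (dimava → dimavaani, temihu → temihuani) add -ani.
So pubewba → pubewbaani.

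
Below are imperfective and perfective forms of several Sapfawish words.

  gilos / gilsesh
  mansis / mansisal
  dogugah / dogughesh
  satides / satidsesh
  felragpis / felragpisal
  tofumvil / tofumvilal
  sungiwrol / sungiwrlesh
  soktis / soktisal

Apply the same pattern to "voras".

vorsesh

soktis and gilos both end in -s yet inflect differently (soktisal, gilsesh), so the final letter is not what conditions the rule; the last vowel is.
"voras" has last vowel 'a'. The one such stem in the data (dogugah → dogughesh) deletes the last vowel and adds -esh (as do gilos, satides), so the same rule applies.
So voras → vorsesh.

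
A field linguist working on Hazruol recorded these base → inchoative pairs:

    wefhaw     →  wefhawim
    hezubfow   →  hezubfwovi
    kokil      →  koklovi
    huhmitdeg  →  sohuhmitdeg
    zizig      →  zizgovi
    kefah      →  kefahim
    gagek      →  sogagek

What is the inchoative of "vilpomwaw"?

vilpomwawim

wefhaw and hezubfow both end in -w yet inflect differently (wefhawim, hezubfwovi), so the final letter is not what conditions the rule; the last vowel is.
"vilpomwaw" has last vowel 'a'. The stems whose last vowel is 'a' (wefhaw → wefhawim, kefah → kefahim) add -im.
The other patterns: stems whose last vowel is 'e' add the prefix so-; stems whose last vowel is 'i' or 'o' delete the last vowel and add -ovi.
So vilpomwaw → vilpomwawim.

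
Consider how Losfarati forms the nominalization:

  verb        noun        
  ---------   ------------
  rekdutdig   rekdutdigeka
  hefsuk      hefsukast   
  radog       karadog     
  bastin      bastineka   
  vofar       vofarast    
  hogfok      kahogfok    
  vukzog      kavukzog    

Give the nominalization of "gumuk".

"gumuk" has last vowel 'u'. The one such stem in the data (hefsuk → hefsukast) adds -ast, so the same rule applies.
So gumuk → gumukast.

gumukast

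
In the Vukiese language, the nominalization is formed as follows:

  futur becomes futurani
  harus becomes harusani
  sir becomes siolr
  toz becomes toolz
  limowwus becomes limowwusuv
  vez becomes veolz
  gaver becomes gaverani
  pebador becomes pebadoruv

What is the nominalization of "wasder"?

sir and gaver both end in -r yet inflect differently (siolr, gaverani), so the final letter is not what conditions the rule; the number of vowels is.
"wasder" has 2 vowels. The stems with 2 vowels (harus → harusani, gaver → gaverani, futur → futurani) add -ani.
The other patterns: stems with 1 vowel insert -ol- after the first vowel; stems with 3 vowels add -uv.
So wasder → wasderani.

wasderani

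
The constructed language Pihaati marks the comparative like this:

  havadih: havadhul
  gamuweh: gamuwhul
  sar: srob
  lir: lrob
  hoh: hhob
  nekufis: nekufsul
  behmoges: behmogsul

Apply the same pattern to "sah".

hoh and havadih both end in -h yet inflect differently (hhob, havadhul), so the final letter is not what conditions the rule; the number of vowels is.
"sah" has 1 vowel. The stems with 1 vowel (sar → srob, lir → lrob, hoh → hhob) delete the last vowel and add -ob.
The other pattern: stems with 3 vowels delete the last vowel and add -ul.
So sah → shob.

shob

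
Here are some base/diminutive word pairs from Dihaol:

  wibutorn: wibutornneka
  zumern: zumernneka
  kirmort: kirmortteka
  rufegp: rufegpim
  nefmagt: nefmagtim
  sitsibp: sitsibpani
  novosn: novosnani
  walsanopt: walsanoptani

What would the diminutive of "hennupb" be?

hennupbani

kirmort and nefmagt both end in -t yet inflect differently (kirmortteka, nefmagtim), so the final letter is not what conditions the rule; the second-to-last letter is.
"hennupb" has second-to-last letter 'p'. The one such stem in the data (walsanopt → walsanoptani) adds -ani, so the same rule applies.
The other patterns: stems whose second-to-last letter is 'r' double the final consonant and add -eka; stems whose second-to-last letter is 'g' add -im.
So hennupb → hennupbani.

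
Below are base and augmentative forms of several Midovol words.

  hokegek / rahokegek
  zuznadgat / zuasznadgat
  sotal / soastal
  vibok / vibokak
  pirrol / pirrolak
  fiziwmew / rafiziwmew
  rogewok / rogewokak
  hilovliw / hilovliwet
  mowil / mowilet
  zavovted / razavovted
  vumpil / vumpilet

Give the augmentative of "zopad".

zoaspad

mowil and sotal both end in -l yet inflect differently (mowilet, soastal), so the final letter is not what conditions the rule; the last vowel is.
"zopad" has last vowel 'a'. The stems whose last vowel is 'a' (sotal → soastal, zuznadgat → zuasznadgat) insert -as- after the first vowel.
So zopad → zoaspad.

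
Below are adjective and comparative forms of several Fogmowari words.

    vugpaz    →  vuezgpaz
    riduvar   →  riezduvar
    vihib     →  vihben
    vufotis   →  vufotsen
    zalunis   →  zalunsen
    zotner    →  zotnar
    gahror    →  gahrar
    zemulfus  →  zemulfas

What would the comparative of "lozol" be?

vufotis and zemulfus both end in -s yet inflect differently (vufotsen, zemulfas), so the final letter is not what conditions the rule; the last vowel is.
"lozol" has last vowel 'o'. The one such stem in the data (gahror → gahrar) changes the last vowel to 'a' (as do zemulfus, zotner), so the same rule applies.
So lozol → lozal.

lozal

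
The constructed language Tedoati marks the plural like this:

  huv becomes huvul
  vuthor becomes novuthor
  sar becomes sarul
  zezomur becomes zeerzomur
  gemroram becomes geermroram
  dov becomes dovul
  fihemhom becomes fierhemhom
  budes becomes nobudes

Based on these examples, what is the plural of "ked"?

kedul

sar and vuthor both end in -r yet inflect differently (sarul, novuthor), so the final letter is not what conditions the rule; the number of vowels is.
"ked" has 1 vowel. The stems with 1 vowel (huv → huvul, sar → sarul, dov → dovul) add -ul.
So ked → kedul.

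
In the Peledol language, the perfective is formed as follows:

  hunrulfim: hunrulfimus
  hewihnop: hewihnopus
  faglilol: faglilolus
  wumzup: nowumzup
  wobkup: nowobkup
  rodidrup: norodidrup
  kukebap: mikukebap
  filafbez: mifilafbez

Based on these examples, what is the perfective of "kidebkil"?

kidebkilus

"kidebkil" has last vowel 'i'. The one such stem in the data (hunrulfim → hunrulfimus) adds -us, so the same rule applies.
So kidebkil → kidebkilus.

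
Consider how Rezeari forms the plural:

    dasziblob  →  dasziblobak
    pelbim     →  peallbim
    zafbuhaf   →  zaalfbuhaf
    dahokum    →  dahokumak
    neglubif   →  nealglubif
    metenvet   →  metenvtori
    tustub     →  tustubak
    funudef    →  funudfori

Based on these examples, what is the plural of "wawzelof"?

dahokum and pelbim both end in -m yet inflect differently (dahokumak, peallbim), so the final letter is not what conditions the rule; the last vowel is.
"wawzelof" has last vowel 'o'. The one such stem in the data (dasziblob → dasziblobak) adds -ak, so the same rule applies.
The other patterns: stems whose last vowel is 'e' delete the last vowel and add -ori; stems whose last vowel is 'a' or 'i' insert -al- after the first vowel.
So wawzelof → wawzelofak.

wawzelofak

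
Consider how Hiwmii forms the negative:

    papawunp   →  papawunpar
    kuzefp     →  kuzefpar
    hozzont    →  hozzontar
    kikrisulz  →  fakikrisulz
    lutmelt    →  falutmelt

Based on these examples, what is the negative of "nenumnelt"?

lutmelt and hozzont both end in -t yet inflect differently (falutmelt, hozzontar), so the final letter is not what conditions the rule; the second-to-last letter is.
"nenumnelt" has second-to-last letter 'l'. The stems whose second-to-last letter is 'l' (kikrisulz → fakikrisulz, lutmelt → falutmelt) add the prefix fa-.
The other pattern: stems whose second-to-last letter is 'f' or 'n' add -ar.
So nenumnelt → fanenumnelt.

fanenumnelt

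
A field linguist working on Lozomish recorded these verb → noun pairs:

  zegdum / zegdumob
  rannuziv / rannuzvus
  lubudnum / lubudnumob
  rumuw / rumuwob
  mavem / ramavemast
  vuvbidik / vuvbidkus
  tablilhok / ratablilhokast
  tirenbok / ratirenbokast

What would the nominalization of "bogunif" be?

bogunfus

lubudnum and mavem both end in -m yet inflect differently (lubudnumob, ramavemast), so the final letter is not what conditions the rule; the last vowel is.
"bogunif" has last vowel 'i'. The stems whose last vowel is 'i' (vuvbidik → vuvbidkus, rannuziv → rannuzvus) delete the last vowel and add -us.
The other patterns: stems whose last vowel is 'u' add -ob; stems whose last vowel is 'e' or 'o' add ra- … -ast around the stem.
So bogunif → bogunfus.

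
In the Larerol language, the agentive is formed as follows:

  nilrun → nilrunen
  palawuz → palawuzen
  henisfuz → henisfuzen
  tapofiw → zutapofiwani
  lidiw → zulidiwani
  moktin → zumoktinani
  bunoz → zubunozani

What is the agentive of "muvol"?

"muvol" has last vowel 'o'. The one such stem in the data (bunoz → zubunozani) adds zu- … -ani around the stem, so the same rule applies.
The other pattern: stems whose last vowel is 'u' add -en.
So muvol → zumuvolani.

zumuvolani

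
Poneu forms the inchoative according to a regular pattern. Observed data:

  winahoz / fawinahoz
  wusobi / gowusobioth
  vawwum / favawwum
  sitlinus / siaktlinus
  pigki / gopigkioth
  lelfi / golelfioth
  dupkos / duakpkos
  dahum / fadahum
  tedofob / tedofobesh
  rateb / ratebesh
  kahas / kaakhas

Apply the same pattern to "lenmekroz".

tedofob and dupkos both have last vowel 'o' yet inflect differently (tedofobesh, duakpkos), so the last vowel is not what conditions the rule; the final letter is.
"lenmekroz" ends in -z. The one such stem in the data (winahoz → fawinahoz) adds the prefix fa-, so the same rule applies.
The other patterns: stems ending in -b add -esh; stems ending in -s insert -ak- after the first vowel; stems ending in -i add go- … -oth around the stem.
So lenmekroz → falenmekroz.

falenmekroz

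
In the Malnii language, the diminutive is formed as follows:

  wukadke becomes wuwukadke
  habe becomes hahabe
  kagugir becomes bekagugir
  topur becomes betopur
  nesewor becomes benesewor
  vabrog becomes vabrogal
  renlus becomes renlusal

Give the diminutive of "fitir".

befitir

nesewor and vabrog both have last vowel 'o' yet inflect differently (benesewor, vabrogal), so the last vowel is not what conditions the rule; the final letter is.
"fitir" ends in -r. The stems ending in -r (kagugir → bekagugir, topur → betopur, nesewor → benesewor) add the prefix be-.
The other patterns: stems ending in -e repeat the first consonant+vowel as a prefix; stems ending in -g or -s add -al.
So fitir → befitir.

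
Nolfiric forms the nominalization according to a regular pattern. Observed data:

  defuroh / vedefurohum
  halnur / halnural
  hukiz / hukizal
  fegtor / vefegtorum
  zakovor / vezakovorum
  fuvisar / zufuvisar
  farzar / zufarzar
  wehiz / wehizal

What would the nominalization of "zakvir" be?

zakviral

fuvisar and fegtor both end in -r yet inflect differently (zufuvisar, vefegtorum), so the final letter is not what conditions the rule; the last vowel is.
"zakvir" has last vowel 'i'. The stems whose last vowel is 'i' (wehiz → wehizal, hukiz → hukizal) add -al.
The other patterns: stems whose last vowel is 'a' add the prefix zu-; stems whose last vowel is 'o' add ve- … -um around the stem.
So zakvir → zakviral.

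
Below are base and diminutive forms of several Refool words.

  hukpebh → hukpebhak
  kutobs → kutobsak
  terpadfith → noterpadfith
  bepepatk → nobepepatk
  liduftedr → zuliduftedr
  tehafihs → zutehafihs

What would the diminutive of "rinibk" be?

rinibkak

hukpebh and terpadfith both end in -h yet inflect differently (hukpebhak, noterpadfith), so the final letter is not what conditions the rule; the second-to-last letter is.
"rinibk" has second-to-last letter 'b'. The stems whose second-to-last letter is 'b' (hukpebh → hukpebhak, kutobs → kutobsak) add -ak.
The other patterns: stems whose second-to-last letter is 't' add the prefix no-; stems whose second-to-last letter is 'd' or 'h' add the prefix zu-.
So rinibk → rinibkak.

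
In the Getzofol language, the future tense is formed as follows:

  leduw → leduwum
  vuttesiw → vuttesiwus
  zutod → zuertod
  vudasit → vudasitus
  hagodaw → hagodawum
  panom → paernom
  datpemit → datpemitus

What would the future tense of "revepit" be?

hagodaw and vuttesiw both end in -w yet inflect differently (hagodawum, vuttesiwus), so the final letter is not what conditions the rule; the last vowel is.
"revepit" has last vowel 'i'. The stems whose last vowel is 'i' (vudasit → vudasitus, datpemit → datpemitus, vuttesiw → vuttesiwus) add -us.
So revepit → revepitus.

revepitus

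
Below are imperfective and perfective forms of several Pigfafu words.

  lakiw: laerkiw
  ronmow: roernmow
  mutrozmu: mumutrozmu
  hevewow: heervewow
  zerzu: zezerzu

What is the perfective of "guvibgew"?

guervibgew

"guvibgew" ends in -w. The stems ending in -w (ronmow → roernmow, lakiw → laerkiw, hevewow → heervewow) insert -er- after the first vowel.
The other pattern: stems ending in -u repeat the first consonant+vowel as a prefix.
So guvibgew → guervibgew.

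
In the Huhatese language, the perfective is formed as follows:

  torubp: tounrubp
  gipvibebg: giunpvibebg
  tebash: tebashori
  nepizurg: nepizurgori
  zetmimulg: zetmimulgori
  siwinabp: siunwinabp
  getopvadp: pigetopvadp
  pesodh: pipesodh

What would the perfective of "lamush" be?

lamushori

"lamush" has second-to-last letter 's'. The one such stem in the data (tebash → tebashori) adds -ori, so the same rule applies.
The other patterns: stems whose second-to-last letter is 'd' add the prefix pi-; stems whose second-to-last letter is 'b' insert -un- after the first vowel.
So lamush → lamushori.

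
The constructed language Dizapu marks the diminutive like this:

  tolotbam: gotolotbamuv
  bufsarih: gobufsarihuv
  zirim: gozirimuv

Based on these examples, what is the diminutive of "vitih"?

Every pair shown (tolotbam → gotolotbamuv, bufsarih → gobufsarihuv, zirim → gozirimuv) follows the same rule: add go- … -uv around the stem.
So vitih → govitihuv.

govitihuv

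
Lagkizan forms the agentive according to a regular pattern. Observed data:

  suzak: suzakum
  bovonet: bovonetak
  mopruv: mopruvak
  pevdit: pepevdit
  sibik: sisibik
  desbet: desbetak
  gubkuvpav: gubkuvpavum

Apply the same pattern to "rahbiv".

rarahbiv

sibik and suzak both end in -k yet inflect differently (sisibik, suzakum), so the final letter is not what conditions the rule; the last vowel is.
"rahbiv" has last vowel 'i'. The stems whose last vowel is 'i' (pevdit → pepevdit, sibik → sisibik) repeat the first consonant+vowel as a prefix.
So rahbiv → rarahbiv.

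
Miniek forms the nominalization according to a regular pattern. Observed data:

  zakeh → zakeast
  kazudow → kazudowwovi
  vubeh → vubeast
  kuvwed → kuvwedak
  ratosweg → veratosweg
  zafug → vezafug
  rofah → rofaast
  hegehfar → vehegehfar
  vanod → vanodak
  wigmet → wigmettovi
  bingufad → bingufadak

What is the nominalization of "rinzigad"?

rinzigadak

wigmet and vubeh both have last vowel 'e' yet inflect differently (wigmettovi, vubeast), so the last vowel is not what conditions the rule; the final letter is.
"rinzigad" ends in -d. The stems ending in -d (kuvwed → kuvwedak, vanod → vanodak, bingufad → bingufadak) add -ak.
So rinzigad → rinzigadak.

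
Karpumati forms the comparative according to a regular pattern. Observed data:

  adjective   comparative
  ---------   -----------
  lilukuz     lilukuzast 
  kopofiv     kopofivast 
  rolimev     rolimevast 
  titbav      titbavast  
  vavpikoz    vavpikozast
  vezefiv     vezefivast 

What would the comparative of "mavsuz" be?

mavsuzast

Every pair shown (lilukuz → lilukuzast, kopofiv → kopofivast, rolimev → rolimevast, …) follows the same rule: add -ast.
So mavsuz → mavsuzast.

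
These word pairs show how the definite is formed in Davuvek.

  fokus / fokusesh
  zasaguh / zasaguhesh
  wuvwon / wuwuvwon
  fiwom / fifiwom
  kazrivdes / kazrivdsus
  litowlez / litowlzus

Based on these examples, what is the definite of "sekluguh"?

fokus and kazrivdes both end in -s yet inflect differently (fokusesh, kazrivdsus), so the final letter is not what conditions the rule; the last vowel is.
"sekluguh" has last vowel 'u'. The stems whose last vowel is 'u' (fokus → fokusesh, zasaguh → zasaguhesh) add -esh.
The other patterns: stems whose last vowel is 'o' repeat the first consonant+vowel as a prefix; stems whose last vowel is 'e' delete the last vowel and add -us.
So sekluguh → sekluguhesh.

sekluguhesh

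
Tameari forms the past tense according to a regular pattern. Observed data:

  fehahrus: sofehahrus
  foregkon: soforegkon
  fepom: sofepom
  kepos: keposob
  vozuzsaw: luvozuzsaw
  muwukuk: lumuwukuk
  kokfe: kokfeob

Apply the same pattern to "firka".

fehahrus and kepos both end in -s yet inflect differently (sofehahrus, keposob), so the final letter is not what conditions the rule; the first letter is.
"firka" begins with f-. The stems beginning with f- (fehahrus → sofehahrus, fepom → sofepom, foregkon → soforegkon) add the prefix so-.
So firka → sofirka.

sofirka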